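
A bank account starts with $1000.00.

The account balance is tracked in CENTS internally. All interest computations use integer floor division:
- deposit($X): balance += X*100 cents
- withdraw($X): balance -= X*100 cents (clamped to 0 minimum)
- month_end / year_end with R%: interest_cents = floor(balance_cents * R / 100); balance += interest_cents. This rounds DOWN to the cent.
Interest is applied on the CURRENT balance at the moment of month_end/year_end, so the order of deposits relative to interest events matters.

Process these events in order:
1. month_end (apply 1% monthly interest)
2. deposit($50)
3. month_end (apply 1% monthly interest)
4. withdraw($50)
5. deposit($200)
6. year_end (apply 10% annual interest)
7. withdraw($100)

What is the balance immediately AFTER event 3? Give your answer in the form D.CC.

After 1 (month_end (apply 1% monthly interest)): balance=$1010.00 total_interest=$10.00
After 2 (deposit($50)): balance=$1060.00 total_interest=$10.00
After 3 (month_end (apply 1% monthly interest)): balance=$1070.60 total_interest=$20.60

Answer: 1070.60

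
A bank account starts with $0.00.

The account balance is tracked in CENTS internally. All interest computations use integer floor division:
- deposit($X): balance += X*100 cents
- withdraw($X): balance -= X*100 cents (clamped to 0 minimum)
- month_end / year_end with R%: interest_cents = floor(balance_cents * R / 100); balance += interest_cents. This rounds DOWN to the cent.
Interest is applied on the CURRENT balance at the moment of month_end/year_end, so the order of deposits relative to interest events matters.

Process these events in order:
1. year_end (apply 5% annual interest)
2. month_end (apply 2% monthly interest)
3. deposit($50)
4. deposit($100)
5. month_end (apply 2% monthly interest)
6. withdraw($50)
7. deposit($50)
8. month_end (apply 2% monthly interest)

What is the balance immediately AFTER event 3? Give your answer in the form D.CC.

Answer: 50.00

Derivation:
After 1 (year_end (apply 5% annual interest)): balance=$0.00 total_interest=$0.00
After 2 (month_end (apply 2% monthly interest)): balance=$0.00 total_interest=$0.00
After 3 (deposit($50)): balance=$50.00 total_interest=$0.00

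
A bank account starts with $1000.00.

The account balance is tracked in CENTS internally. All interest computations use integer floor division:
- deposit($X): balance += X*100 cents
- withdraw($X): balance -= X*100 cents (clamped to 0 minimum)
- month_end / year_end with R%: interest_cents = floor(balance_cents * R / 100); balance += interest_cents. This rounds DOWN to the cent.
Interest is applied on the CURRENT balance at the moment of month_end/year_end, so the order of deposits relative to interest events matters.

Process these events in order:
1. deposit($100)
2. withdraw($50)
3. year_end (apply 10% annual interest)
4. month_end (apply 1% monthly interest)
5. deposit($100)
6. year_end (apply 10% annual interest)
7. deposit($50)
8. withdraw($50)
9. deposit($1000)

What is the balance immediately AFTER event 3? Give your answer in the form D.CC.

After 1 (deposit($100)): balance=$1100.00 total_interest=$0.00
After 2 (withdraw($50)): balance=$1050.00 total_interest=$0.00
After 3 (year_end (apply 10% annual interest)): balance=$1155.00 total_interest=$105.00

Answer: 1155.00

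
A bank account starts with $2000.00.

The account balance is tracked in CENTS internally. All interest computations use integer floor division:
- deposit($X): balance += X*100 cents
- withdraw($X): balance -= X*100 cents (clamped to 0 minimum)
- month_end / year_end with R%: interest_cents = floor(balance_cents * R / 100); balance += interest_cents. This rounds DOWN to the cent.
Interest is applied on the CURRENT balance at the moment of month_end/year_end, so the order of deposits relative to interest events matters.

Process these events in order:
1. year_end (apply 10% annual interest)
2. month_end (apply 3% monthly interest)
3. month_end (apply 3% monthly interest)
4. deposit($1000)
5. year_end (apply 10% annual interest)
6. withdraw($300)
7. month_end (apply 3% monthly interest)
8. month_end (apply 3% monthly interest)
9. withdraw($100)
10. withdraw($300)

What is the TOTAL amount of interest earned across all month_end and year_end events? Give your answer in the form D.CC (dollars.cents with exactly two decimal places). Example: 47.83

Answer: 872.44

Derivation:
After 1 (year_end (apply 10% annual interest)): balance=$2200.00 total_interest=$200.00
After 2 (month_end (apply 3% monthly interest)): balance=$2266.00 total_interest=$266.00
After 3 (month_end (apply 3% monthly interest)): balance=$2333.98 total_interest=$333.98
After 4 (deposit($1000)): balance=$3333.98 total_interest=$333.98
After 5 (year_end (apply 10% annual interest)): balance=$3667.37 total_interest=$667.37
After 6 (withdraw($300)): balance=$3367.37 total_interest=$667.37
After 7 (month_end (apply 3% monthly interest)): balance=$3468.39 total_interest=$768.39
After 8 (month_end (apply 3% monthly interest)): balance=$3572.44 total_interest=$872.44
After 9 (withdraw($100)): balance=$3472.44 total_interest=$872.44
After 10 (withdraw($300)): balance=$3172.44 total_interest=$872.44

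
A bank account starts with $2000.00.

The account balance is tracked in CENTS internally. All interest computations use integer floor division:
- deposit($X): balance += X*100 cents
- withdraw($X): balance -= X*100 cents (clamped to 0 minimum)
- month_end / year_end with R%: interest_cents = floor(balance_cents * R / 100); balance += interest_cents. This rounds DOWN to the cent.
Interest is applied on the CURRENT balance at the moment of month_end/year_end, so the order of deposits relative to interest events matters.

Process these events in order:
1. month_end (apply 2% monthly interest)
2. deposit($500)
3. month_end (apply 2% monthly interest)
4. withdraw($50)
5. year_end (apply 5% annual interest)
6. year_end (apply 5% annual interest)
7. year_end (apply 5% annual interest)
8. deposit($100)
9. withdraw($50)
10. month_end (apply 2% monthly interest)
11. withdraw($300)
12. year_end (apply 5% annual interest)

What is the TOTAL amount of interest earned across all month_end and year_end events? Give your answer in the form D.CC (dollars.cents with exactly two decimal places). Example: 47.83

After 1 (month_end (apply 2% monthly interest)): balance=$2040.00 total_interest=$40.00
After 2 (deposit($500)): balance=$2540.00 total_interest=$40.00
After 3 (month_end (apply 2% monthly interest)): balance=$2590.80 total_interest=$90.80
After 4 (withdraw($50)): balance=$2540.80 total_interest=$90.80
After 5 (year_end (apply 5% annual interest)): balance=$2667.84 total_interest=$217.84
After 6 (year_end (apply 5% annual interest)): balance=$2801.23 total_interest=$351.23
After 7 (year_end (apply 5% annual interest)): balance=$2941.29 total_interest=$491.29
After 8 (deposit($100)): balance=$3041.29 total_interest=$491.29
After 9 (withdraw($50)): balance=$2991.29 total_interest=$491.29
After 10 (month_end (apply 2% monthly interest)): balance=$3051.11 total_interest=$551.11
After 11 (withdraw($300)): balance=$2751.11 total_interest=$551.11
After 12 (year_end (apply 5% annual interest)): balance=$2888.66 total_interest=$688.66

Answer: 688.66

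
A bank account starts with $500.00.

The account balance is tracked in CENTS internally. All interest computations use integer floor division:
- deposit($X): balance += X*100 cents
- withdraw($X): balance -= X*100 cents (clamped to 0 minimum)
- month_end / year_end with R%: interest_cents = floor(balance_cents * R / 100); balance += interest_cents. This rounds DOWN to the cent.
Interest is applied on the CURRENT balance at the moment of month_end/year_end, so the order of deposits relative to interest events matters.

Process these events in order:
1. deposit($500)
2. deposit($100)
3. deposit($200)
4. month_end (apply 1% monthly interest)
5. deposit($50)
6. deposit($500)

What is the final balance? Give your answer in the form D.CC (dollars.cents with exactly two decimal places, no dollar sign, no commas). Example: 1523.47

After 1 (deposit($500)): balance=$1000.00 total_interest=$0.00
After 2 (deposit($100)): balance=$1100.00 total_interest=$0.00
After 3 (deposit($200)): balance=$1300.00 total_interest=$0.00
After 4 (month_end (apply 1% monthly interest)): balance=$1313.00 total_interest=$13.00
After 5 (deposit($50)): balance=$1363.00 total_interest=$13.00
After 6 (deposit($500)): balance=$1863.00 total_interest=$13.00

Answer: 1863.00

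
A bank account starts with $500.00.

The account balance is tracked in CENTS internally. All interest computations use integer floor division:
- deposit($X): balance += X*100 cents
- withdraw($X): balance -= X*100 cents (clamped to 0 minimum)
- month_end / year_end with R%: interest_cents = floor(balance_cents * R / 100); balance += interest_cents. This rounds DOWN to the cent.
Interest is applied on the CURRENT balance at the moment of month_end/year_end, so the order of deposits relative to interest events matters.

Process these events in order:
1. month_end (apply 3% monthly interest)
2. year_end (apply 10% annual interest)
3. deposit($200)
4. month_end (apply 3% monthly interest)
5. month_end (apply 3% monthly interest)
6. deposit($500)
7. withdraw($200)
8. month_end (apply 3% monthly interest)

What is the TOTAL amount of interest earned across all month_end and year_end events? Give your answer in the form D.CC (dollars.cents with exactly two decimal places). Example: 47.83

After 1 (month_end (apply 3% monthly interest)): balance=$515.00 total_interest=$15.00
After 2 (year_end (apply 10% annual interest)): balance=$566.50 total_interest=$66.50
After 3 (deposit($200)): balance=$766.50 total_interest=$66.50
After 4 (month_end (apply 3% monthly interest)): balance=$789.49 total_interest=$89.49
After 5 (month_end (apply 3% monthly interest)): balance=$813.17 total_interest=$113.17
After 6 (deposit($500)): balance=$1313.17 total_interest=$113.17
After 7 (withdraw($200)): balance=$1113.17 total_interest=$113.17
After 8 (month_end (apply 3% monthly interest)): balance=$1146.56 total_interest=$146.56

Answer: 146.56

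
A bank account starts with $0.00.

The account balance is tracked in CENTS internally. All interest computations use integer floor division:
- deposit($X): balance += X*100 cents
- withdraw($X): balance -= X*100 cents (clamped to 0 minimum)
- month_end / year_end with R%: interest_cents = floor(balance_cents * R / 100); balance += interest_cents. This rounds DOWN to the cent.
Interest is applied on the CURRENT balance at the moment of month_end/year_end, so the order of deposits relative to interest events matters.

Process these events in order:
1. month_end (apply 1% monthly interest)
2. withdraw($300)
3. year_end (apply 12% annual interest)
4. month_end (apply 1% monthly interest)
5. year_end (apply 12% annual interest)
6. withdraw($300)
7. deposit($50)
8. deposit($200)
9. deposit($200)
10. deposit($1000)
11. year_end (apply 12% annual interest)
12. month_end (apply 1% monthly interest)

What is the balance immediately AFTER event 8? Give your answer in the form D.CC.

Answer: 250.00

Derivation:
After 1 (month_end (apply 1% monthly interest)): balance=$0.00 total_interest=$0.00
After 2 (withdraw($300)): balance=$0.00 total_interest=$0.00
After 3 (year_end (apply 12% annual interest)): balance=$0.00 total_interest=$0.00
After 4 (month_end (apply 1% monthly interest)): balance=$0.00 total_interest=$0.00
After 5 (year_end (apply 12% annual interest)): balance=$0.00 total_interest=$0.00
After 6 (withdraw($300)): balance=$0.00 total_interest=$0.00
After 7 (deposit($50)): balance=$50.00 total_interest=$0.00
After 8 (deposit($200)): balance=$250.00 total_interest=$0.00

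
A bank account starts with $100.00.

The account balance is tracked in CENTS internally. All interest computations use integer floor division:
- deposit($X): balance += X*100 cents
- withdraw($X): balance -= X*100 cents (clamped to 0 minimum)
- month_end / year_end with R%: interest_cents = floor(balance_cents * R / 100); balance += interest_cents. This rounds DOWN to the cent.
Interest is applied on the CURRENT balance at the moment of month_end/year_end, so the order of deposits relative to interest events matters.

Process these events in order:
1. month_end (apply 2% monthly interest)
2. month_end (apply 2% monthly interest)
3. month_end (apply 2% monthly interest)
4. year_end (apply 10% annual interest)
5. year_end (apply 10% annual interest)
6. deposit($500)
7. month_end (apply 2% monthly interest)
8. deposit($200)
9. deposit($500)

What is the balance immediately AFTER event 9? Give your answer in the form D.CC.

After 1 (month_end (apply 2% monthly interest)): balance=$102.00 total_interest=$2.00
After 2 (month_end (apply 2% monthly interest)): balance=$104.04 total_interest=$4.04
After 3 (month_end (apply 2% monthly interest)): balance=$106.12 total_interest=$6.12
After 4 (year_end (apply 10% annual interest)): balance=$116.73 total_interest=$16.73
After 5 (year_end (apply 10% annual interest)): balance=$128.40 total_interest=$28.40
After 6 (deposit($500)): balance=$628.40 total_interest=$28.40
After 7 (month_end (apply 2% monthly interest)): balance=$640.96 total_interest=$40.96
After 8 (deposit($200)): balance=$840.96 total_interest=$40.96
After 9 (deposit($500)): balance=$1340.96 total_interest=$40.96

Answer: 1340.96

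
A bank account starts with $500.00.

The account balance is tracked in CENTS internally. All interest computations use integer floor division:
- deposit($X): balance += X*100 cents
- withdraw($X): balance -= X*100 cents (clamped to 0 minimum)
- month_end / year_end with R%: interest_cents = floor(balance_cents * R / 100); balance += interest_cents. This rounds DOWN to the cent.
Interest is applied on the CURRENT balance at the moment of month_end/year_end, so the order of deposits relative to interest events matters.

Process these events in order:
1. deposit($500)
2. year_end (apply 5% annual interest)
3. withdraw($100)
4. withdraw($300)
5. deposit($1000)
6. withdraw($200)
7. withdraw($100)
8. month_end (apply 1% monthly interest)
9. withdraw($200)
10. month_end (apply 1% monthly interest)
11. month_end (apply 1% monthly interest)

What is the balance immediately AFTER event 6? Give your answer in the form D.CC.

After 1 (deposit($500)): balance=$1000.00 total_interest=$0.00
After 2 (year_end (apply 5% annual interest)): balance=$1050.00 total_interest=$50.00
After 3 (withdraw($100)): balance=$950.00 total_interest=$50.00
After 4 (withdraw($300)): balance=$650.00 total_interest=$50.00
After 5 (deposit($1000)): balance=$1650.00 total_interest=$50.00
After 6 (withdraw($200)): balance=$1450.00 total_interest=$50.00

Answer: 1450.00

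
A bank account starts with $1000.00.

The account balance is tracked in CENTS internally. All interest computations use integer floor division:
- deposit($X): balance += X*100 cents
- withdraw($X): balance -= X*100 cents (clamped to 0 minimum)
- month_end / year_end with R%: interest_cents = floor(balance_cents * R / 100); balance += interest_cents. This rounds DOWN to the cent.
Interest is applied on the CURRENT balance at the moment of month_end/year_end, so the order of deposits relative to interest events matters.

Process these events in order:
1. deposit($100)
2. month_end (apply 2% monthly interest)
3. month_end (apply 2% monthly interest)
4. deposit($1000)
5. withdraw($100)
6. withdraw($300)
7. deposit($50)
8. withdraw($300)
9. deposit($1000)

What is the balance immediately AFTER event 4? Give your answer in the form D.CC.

Answer: 2144.44

Derivation:
After 1 (deposit($100)): balance=$1100.00 total_interest=$0.00
After 2 (month_end (apply 2% monthly interest)): balance=$1122.00 total_interest=$22.00
After 3 (month_end (apply 2% monthly interest)): balance=$1144.44 total_interest=$44.44
After 4 (deposit($1000)): balance=$2144.44 total_interest=$44.44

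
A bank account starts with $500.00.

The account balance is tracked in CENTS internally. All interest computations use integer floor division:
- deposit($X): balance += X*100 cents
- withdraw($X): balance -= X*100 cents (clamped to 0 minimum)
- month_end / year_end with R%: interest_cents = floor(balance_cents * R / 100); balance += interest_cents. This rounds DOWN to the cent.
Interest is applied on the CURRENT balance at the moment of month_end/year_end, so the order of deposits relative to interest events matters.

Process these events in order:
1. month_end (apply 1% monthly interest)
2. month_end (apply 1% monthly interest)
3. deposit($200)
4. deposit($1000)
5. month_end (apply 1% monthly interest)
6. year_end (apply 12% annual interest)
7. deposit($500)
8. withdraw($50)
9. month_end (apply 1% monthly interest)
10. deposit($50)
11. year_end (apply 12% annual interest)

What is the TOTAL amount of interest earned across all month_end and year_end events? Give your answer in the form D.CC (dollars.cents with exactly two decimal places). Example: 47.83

After 1 (month_end (apply 1% monthly interest)): balance=$505.00 total_interest=$5.00
After 2 (month_end (apply 1% monthly interest)): balance=$510.05 total_interest=$10.05
After 3 (deposit($200)): balance=$710.05 total_interest=$10.05
After 4 (deposit($1000)): balance=$1710.05 total_interest=$10.05
After 5 (month_end (apply 1% monthly interest)): balance=$1727.15 total_interest=$27.15
After 6 (year_end (apply 12% annual interest)): balance=$1934.40 total_interest=$234.40
After 7 (deposit($500)): balance=$2434.40 total_interest=$234.40
After 8 (withdraw($50)): balance=$2384.40 total_interest=$234.40
After 9 (month_end (apply 1% monthly interest)): balance=$2408.24 total_interest=$258.24
After 10 (deposit($50)): balance=$2458.24 total_interest=$258.24
After 11 (year_end (apply 12% annual interest)): balance=$2753.22 total_interest=$553.22

Answer: 553.22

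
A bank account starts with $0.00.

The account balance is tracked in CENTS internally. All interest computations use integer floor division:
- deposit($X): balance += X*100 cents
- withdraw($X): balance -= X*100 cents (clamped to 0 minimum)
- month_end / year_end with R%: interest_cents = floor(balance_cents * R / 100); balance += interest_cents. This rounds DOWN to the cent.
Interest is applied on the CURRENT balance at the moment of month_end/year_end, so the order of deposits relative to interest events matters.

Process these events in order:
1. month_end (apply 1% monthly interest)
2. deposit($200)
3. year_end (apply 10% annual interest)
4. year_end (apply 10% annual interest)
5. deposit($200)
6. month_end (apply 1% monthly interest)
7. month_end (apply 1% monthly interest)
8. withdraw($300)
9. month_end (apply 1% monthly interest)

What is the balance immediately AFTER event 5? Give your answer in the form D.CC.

Answer: 442.00

Derivation:
After 1 (month_end (apply 1% monthly interest)): balance=$0.00 total_interest=$0.00
After 2 (deposit($200)): balance=$200.00 total_interest=$0.00
After 3 (year_end (apply 10% annual interest)): balance=$220.00 total_interest=$20.00
After 4 (year_end (apply 10% annual interest)): balance=$242.00 total_interest=$42.00
After 5 (deposit($200)): balance=$442.00 total_interest=$42.00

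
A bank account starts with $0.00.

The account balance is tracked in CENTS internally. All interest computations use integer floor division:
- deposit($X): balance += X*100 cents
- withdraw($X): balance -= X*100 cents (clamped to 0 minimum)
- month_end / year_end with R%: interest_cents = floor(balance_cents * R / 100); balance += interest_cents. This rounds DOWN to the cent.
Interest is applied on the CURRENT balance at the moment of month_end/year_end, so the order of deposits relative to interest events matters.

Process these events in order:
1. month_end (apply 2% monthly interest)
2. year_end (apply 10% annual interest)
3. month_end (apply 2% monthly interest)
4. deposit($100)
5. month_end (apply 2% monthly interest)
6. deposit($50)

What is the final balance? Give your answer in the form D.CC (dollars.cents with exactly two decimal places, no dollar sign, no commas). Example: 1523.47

After 1 (month_end (apply 2% monthly interest)): balance=$0.00 total_interest=$0.00
After 2 (year_end (apply 10% annual interest)): balance=$0.00 total_interest=$0.00
After 3 (month_end (apply 2% monthly interest)): balance=$0.00 total_interest=$0.00
After 4 (deposit($100)): balance=$100.00 total_interest=$0.00
After 5 (month_end (apply 2% monthly interest)): balance=$102.00 total_interest=$2.00
After 6 (deposit($50)): balance=$152.00 total_interest=$2.00

Answer: 152.00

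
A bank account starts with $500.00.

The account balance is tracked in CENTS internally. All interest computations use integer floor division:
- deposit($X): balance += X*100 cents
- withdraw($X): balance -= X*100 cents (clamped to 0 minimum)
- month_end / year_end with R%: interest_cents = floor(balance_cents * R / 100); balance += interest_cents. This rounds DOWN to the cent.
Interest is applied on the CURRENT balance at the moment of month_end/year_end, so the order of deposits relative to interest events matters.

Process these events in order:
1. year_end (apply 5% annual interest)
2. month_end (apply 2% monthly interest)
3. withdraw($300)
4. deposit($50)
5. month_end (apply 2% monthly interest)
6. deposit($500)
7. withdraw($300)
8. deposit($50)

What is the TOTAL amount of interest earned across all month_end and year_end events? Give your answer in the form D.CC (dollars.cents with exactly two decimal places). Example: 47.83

Answer: 41.21

Derivation:
After 1 (year_end (apply 5% annual interest)): balance=$525.00 total_interest=$25.00
After 2 (month_end (apply 2% monthly interest)): balance=$535.50 total_interest=$35.50
After 3 (withdraw($300)): balance=$235.50 total_interest=$35.50
After 4 (deposit($50)): balance=$285.50 total_interest=$35.50
After 5 (month_end (apply 2% monthly interest)): balance=$291.21 total_interest=$41.21
After 6 (deposit($500)): balance=$791.21 total_interest=$41.21
After 7 (withdraw($300)): balance=$491.21 total_interest=$41.21
After 8 (deposit($50)): balance=$541.21 total_interest=$41.21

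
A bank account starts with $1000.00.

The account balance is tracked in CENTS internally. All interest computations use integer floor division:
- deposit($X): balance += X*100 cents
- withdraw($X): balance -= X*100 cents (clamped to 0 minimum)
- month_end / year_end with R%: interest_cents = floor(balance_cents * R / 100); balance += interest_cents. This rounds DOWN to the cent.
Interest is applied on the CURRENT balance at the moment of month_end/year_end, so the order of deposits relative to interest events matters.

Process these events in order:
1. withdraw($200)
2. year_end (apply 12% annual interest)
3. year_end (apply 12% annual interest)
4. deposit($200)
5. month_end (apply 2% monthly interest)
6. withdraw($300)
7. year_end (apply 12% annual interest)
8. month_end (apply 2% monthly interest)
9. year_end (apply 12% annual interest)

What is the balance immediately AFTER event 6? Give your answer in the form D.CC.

Answer: 927.59

Derivation:
After 1 (withdraw($200)): balance=$800.00 total_interest=$0.00
After 2 (year_end (apply 12% annual interest)): balance=$896.00 total_interest=$96.00
After 3 (year_end (apply 12% annual interest)): balance=$1003.52 total_interest=$203.52
After 4 (deposit($200)): balance=$1203.52 total_interest=$203.52
After 5 (month_end (apply 2% monthly interest)): balance=$1227.59 total_interest=$227.59
After 6 (withdraw($300)): balance=$927.59 total_interest=$227.59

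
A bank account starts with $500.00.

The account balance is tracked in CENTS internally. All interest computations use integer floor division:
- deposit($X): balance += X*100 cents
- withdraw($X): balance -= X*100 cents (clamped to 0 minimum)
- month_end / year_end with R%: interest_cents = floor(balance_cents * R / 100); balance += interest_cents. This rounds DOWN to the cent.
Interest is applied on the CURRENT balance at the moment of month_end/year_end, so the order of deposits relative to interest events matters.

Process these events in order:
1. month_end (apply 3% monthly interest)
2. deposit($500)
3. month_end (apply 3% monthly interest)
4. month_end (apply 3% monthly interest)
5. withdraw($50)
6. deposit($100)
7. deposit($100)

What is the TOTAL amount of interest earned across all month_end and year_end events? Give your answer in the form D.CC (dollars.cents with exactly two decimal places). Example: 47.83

Answer: 76.81

Derivation:
After 1 (month_end (apply 3% monthly interest)): balance=$515.00 total_interest=$15.00
After 2 (deposit($500)): balance=$1015.00 total_interest=$15.00
After 3 (month_end (apply 3% monthly interest)): balance=$1045.45 total_interest=$45.45
After 4 (month_end (apply 3% monthly interest)): balance=$1076.81 total_interest=$76.81
After 5 (withdraw($50)): balance=$1026.81 total_interest=$76.81
After 6 (deposit($100)): balance=$1126.81 total_interest=$76.81
After 7 (deposit($100)): balance=$1226.81 total_interest=$76.81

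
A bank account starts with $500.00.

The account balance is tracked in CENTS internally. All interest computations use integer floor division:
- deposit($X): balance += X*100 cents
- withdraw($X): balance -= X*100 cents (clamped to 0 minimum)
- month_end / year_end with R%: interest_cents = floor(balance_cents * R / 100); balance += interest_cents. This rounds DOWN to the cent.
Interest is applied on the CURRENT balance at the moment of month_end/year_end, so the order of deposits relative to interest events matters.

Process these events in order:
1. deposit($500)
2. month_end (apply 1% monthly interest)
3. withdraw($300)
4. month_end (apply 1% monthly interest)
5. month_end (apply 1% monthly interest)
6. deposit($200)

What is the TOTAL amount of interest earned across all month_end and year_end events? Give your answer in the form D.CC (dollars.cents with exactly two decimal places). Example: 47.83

Answer: 24.27

Derivation:
After 1 (deposit($500)): balance=$1000.00 total_interest=$0.00
After 2 (month_end (apply 1% monthly interest)): balance=$1010.00 total_interest=$10.00
After 3 (withdraw($300)): balance=$710.00 total_interest=$10.00
After 4 (month_end (apply 1% monthly interest)): balance=$717.10 total_interest=$17.10
After 5 (month_end (apply 1% monthly interest)): balance=$724.27 total_interest=$24.27
After 6 (deposit($200)): balance=$924.27 total_interest=$24.27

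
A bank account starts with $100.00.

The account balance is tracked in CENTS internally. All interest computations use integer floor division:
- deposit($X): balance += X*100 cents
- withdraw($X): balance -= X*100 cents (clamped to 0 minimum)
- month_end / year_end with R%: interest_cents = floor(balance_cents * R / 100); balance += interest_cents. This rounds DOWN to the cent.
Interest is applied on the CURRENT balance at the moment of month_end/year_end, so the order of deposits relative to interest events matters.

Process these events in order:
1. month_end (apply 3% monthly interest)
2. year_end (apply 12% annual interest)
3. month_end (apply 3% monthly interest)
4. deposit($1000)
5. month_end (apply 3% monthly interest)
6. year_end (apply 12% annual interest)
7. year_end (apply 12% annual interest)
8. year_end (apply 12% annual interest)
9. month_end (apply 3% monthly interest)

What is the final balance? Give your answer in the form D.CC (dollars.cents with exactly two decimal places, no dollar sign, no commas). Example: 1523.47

Answer: 1667.55

Derivation:
After 1 (month_end (apply 3% monthly interest)): balance=$103.00 total_interest=$3.00
After 2 (year_end (apply 12% annual interest)): balance=$115.36 total_interest=$15.36
After 3 (month_end (apply 3% monthly interest)): balance=$118.82 total_interest=$18.82
After 4 (deposit($1000)): balance=$1118.82 total_interest=$18.82
After 5 (month_end (apply 3% monthly interest)): balance=$1152.38 total_interest=$52.38
After 6 (year_end (apply 12% annual interest)): balance=$1290.66 total_interest=$190.66
After 7 (year_end (apply 12% annual interest)): balance=$1445.53 total_interest=$345.53
After 8 (year_end (apply 12% annual interest)): balance=$1618.99 total_interest=$518.99
After 9 (month_end (apply 3% monthly interest)): balance=$1667.55 total_interest=$567.55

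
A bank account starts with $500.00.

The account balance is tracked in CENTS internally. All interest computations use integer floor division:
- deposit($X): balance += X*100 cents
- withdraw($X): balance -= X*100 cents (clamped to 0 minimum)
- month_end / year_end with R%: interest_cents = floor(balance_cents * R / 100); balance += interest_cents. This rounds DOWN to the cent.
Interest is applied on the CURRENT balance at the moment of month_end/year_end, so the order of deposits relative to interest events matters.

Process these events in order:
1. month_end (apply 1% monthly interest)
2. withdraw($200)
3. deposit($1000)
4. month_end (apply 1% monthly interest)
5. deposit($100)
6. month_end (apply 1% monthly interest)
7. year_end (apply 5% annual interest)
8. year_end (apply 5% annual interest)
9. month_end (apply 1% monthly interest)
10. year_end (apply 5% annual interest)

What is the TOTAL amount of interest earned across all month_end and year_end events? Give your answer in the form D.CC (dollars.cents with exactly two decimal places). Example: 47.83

After 1 (month_end (apply 1% monthly interest)): balance=$505.00 total_interest=$5.00
After 2 (withdraw($200)): balance=$305.00 total_interest=$5.00
After 3 (deposit($1000)): balance=$1305.00 total_interest=$5.00
After 4 (month_end (apply 1% monthly interest)): balance=$1318.05 total_interest=$18.05
After 5 (deposit($100)): balance=$1418.05 total_interest=$18.05
After 6 (month_end (apply 1% monthly interest)): balance=$1432.23 total_interest=$32.23
After 7 (year_end (apply 5% annual interest)): balance=$1503.84 total_interest=$103.84
After 8 (year_end (apply 5% annual interest)): balance=$1579.03 total_interest=$179.03
After 9 (month_end (apply 1% monthly interest)): balance=$1594.82 total_interest=$194.82
After 10 (year_end (apply 5% annual interest)): balance=$1674.56 total_interest=$274.56

Answer: 274.56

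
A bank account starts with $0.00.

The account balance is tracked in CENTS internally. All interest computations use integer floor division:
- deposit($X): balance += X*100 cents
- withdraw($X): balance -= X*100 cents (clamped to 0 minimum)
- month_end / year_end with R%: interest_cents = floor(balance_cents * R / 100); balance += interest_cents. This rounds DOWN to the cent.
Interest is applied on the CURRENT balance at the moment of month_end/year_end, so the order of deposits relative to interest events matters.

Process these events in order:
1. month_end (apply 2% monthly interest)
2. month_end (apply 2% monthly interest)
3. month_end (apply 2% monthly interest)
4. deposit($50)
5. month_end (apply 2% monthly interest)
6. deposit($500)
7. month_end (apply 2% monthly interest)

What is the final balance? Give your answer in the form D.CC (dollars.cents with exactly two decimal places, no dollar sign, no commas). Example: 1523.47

After 1 (month_end (apply 2% monthly interest)): balance=$0.00 total_interest=$0.00
After 2 (month_end (apply 2% monthly interest)): balance=$0.00 total_interest=$0.00
After 3 (month_end (apply 2% monthly interest)): balance=$0.00 total_interest=$0.00
After 4 (deposit($50)): balance=$50.00 total_interest=$0.00
After 5 (month_end (apply 2% monthly interest)): balance=$51.00 total_interest=$1.00
After 6 (deposit($500)): balance=$551.00 total_interest=$1.00
After 7 (month_end (apply 2% monthly interest)): balance=$562.02 total_interest=$12.02

Answer: 562.02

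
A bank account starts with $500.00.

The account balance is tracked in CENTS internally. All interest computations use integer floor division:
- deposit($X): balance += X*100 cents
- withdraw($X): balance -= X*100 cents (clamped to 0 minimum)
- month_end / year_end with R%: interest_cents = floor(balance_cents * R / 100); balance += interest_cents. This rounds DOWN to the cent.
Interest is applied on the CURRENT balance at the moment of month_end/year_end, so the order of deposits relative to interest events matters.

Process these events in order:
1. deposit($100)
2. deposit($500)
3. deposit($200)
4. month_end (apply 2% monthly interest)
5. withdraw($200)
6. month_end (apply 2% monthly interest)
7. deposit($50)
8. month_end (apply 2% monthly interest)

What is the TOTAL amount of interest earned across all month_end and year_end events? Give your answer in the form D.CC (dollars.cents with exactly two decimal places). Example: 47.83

After 1 (deposit($100)): balance=$600.00 total_interest=$0.00
After 2 (deposit($500)): balance=$1100.00 total_interest=$0.00
After 3 (deposit($200)): balance=$1300.00 total_interest=$0.00
After 4 (month_end (apply 2% monthly interest)): balance=$1326.00 total_interest=$26.00
After 5 (withdraw($200)): balance=$1126.00 total_interest=$26.00
After 6 (month_end (apply 2% monthly interest)): balance=$1148.52 total_interest=$48.52
After 7 (deposit($50)): balance=$1198.52 total_interest=$48.52
After 8 (month_end (apply 2% monthly interest)): balance=$1222.49 total_interest=$72.49

Answer: 72.49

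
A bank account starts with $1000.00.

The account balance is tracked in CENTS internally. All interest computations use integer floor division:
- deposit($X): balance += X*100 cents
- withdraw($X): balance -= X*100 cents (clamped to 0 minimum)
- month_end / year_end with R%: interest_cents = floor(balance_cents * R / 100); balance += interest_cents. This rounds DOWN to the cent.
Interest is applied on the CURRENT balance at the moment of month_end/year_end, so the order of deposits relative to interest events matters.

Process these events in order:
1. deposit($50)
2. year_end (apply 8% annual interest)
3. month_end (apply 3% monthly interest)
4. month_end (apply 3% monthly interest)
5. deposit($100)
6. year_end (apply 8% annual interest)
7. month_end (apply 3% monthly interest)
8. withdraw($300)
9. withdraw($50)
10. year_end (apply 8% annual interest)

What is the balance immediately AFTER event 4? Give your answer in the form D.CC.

Answer: 1203.06

Derivation:
After 1 (deposit($50)): balance=$1050.00 total_interest=$0.00
After 2 (year_end (apply 8% annual interest)): balance=$1134.00 total_interest=$84.00
After 3 (month_end (apply 3% monthly interest)): balance=$1168.02 total_interest=$118.02
After 4 (month_end (apply 3% monthly interest)): balance=$1203.06 total_interest=$153.06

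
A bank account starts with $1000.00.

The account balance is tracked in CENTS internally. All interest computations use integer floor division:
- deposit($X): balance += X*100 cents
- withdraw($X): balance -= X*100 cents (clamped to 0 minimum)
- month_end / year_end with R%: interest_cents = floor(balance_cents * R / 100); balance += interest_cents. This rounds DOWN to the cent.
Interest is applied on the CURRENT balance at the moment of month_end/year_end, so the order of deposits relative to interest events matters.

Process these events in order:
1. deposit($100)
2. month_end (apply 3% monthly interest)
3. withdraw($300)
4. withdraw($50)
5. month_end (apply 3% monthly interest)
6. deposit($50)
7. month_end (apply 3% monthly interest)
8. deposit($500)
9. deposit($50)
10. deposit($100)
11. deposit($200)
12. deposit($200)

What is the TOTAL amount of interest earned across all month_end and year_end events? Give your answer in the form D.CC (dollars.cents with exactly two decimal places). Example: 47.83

After 1 (deposit($100)): balance=$1100.00 total_interest=$0.00
After 2 (month_end (apply 3% monthly interest)): balance=$1133.00 total_interest=$33.00
After 3 (withdraw($300)): balance=$833.00 total_interest=$33.00
After 4 (withdraw($50)): balance=$783.00 total_interest=$33.00
After 5 (month_end (apply 3% monthly interest)): balance=$806.49 total_interest=$56.49
After 6 (deposit($50)): balance=$856.49 total_interest=$56.49
After 7 (month_end (apply 3% monthly interest)): balance=$882.18 total_interest=$82.18
After 8 (deposit($500)): balance=$1382.18 total_interest=$82.18
After 9 (deposit($50)): balance=$1432.18 total_interest=$82.18
After 10 (deposit($100)): balance=$1532.18 total_interest=$82.18
After 11 (deposit($200)): balance=$1732.18 total_interest=$82.18
After 12 (deposit($200)): balance=$1932.18 total_interest=$82.18

Answer: 82.18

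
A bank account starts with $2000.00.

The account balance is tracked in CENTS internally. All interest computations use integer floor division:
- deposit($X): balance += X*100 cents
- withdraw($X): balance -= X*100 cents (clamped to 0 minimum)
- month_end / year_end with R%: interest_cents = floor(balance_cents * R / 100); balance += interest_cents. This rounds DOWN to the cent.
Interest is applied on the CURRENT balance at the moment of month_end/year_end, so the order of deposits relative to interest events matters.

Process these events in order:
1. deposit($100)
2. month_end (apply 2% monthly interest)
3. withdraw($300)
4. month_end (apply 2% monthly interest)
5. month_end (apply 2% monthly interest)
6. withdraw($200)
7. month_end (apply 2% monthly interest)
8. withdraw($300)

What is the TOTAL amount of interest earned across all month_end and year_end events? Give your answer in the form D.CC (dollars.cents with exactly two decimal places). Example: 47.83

After 1 (deposit($100)): balance=$2100.00 total_interest=$0.00
After 2 (month_end (apply 2% monthly interest)): balance=$2142.00 total_interest=$42.00
After 3 (withdraw($300)): balance=$1842.00 total_interest=$42.00
After 4 (month_end (apply 2% monthly interest)): balance=$1878.84 total_interest=$78.84
After 5 (month_end (apply 2% monthly interest)): balance=$1916.41 total_interest=$116.41
After 6 (withdraw($200)): balance=$1716.41 total_interest=$116.41
After 7 (month_end (apply 2% monthly interest)): balance=$1750.73 total_interest=$150.73
After 8 (withdraw($300)): balance=$1450.73 total_interest=$150.73

Answer: 150.73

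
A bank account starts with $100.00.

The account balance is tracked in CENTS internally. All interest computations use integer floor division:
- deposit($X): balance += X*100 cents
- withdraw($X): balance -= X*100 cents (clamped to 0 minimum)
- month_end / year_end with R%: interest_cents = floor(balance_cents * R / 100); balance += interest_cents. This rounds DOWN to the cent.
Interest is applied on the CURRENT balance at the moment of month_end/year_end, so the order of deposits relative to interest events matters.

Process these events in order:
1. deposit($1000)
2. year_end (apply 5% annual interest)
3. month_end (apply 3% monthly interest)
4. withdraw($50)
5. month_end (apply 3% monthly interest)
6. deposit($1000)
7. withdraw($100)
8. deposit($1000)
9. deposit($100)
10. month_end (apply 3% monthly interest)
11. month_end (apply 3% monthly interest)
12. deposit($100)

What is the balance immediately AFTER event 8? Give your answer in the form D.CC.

After 1 (deposit($1000)): balance=$1100.00 total_interest=$0.00
After 2 (year_end (apply 5% annual interest)): balance=$1155.00 total_interest=$55.00
After 3 (month_end (apply 3% monthly interest)): balance=$1189.65 total_interest=$89.65
After 4 (withdraw($50)): balance=$1139.65 total_interest=$89.65
After 5 (month_end (apply 3% monthly interest)): balance=$1173.83 total_interest=$123.83
After 6 (deposit($1000)): balance=$2173.83 total_interest=$123.83
After 7 (withdraw($100)): balance=$2073.83 total_interest=$123.83
After 8 (deposit($1000)): balance=$3073.83 total_interest=$123.83

Answer: 3073.83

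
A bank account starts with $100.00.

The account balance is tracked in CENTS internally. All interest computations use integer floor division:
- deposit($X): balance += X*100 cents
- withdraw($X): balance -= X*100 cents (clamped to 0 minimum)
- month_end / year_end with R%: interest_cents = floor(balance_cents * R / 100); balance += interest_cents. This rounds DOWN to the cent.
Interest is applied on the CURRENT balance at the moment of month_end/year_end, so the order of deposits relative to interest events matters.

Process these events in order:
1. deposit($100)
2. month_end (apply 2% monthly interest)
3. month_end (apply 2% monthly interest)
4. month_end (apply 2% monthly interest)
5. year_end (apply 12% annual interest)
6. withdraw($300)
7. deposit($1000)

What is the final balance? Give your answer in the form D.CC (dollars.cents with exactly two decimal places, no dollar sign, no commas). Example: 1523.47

After 1 (deposit($100)): balance=$200.00 total_interest=$0.00
After 2 (month_end (apply 2% monthly interest)): balance=$204.00 total_interest=$4.00
After 3 (month_end (apply 2% monthly interest)): balance=$208.08 total_interest=$8.08
After 4 (month_end (apply 2% monthly interest)): balance=$212.24 total_interest=$12.24
After 5 (year_end (apply 12% annual interest)): balance=$237.70 total_interest=$37.70
After 6 (withdraw($300)): balance=$0.00 total_interest=$37.70
After 7 (deposit($1000)): balance=$1000.00 total_interest=$37.70

Answer: 1000.00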